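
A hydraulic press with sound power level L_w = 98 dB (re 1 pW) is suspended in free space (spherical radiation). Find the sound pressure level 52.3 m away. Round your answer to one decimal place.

52.6 dB

Free-field spherical radiation: L_p = L_w − 10·log₁₀(4π·r²), r = 52.3 m.
4π·r² = 3.437e+04 m², 10·log₁₀ of that is 45.362 dB.
L_p = 98 − 45.362 = 52.64 dB.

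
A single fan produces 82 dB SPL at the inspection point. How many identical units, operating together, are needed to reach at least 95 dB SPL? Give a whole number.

20

Need L₁ + 10·log₁₀ N ≥ 95, i.e. log₁₀ N ≥ 1.30.
N ≥ 10^(13.0/10) = 19.953, so N = 20.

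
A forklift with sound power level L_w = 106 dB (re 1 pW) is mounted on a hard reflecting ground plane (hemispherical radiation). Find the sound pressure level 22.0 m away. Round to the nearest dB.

L_p = L_w − 10·log₁₀(2π·r²) with r = 22.0 m.
2π·r² = 3041 m², 10·log₁₀ of that is 34.830 dB.
L_p = 106 − 34.830 = 71.17 dB.

71 dB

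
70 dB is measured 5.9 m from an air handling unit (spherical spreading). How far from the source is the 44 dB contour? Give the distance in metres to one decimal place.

117.7 m

For a point source L₁ − L₂ = 20·log₁₀(r₂/r₁), so r₂ = r₁·10^((L₁−L₂)/20).
r₂ = 5.9·10^((70−44)/20) = 5.9·10^(26.0/20) = 117.72 m.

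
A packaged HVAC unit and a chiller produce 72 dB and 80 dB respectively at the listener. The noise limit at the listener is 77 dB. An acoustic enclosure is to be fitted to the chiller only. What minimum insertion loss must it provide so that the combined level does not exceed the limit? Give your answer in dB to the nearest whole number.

5 dB

Fixed contribution from the other source: Σ 10^(L/10) = 10^(72/10) = 1.585e+07 (72.00 dB).
The limit corresponds to 10^(77/10) = 5.012e+07; subtracting the fixed part leaves 3.427e+07 for the chiller, i.e. 75.35 dB.
So the chiller must be reduced from 80 to 75.35 dB: IL = 4.65 dB.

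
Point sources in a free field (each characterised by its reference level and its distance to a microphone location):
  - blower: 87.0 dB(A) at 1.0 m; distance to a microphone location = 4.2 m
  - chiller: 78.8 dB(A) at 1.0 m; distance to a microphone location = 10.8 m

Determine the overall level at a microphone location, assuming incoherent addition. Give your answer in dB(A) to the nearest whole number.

Apply inverse-square spreading to bring every level to the receiver, then sum 10^(L/10).
blower: 87.0 − 20·log₁₀(4.2/1.0) = 87.0 − 12.46 = 74.54 dB(A).
chiller: 78.8 − 20·log₁₀(10.8/1.0) = 78.8 − 20.67 = 58.13 dB(A).
Σ 10^(L/10) = 2.906e+07 → L_total = 10·log₁₀(2.906e+07) = 74.63 dB(A).

75 dB(A)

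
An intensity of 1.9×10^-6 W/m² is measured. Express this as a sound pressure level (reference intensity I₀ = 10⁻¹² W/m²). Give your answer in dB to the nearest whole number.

I/I₀ = 1.9×10^-6/10⁻¹² = 1.9×10^6, and L = 10·log₁₀(I/I₀).
L = 10·(0.2788 + 6) = 62.79 dB.

63 dB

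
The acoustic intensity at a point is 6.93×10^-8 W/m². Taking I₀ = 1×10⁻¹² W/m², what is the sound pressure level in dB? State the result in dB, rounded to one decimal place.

L = 10·log₁₀(I/I₀) = 10·log₁₀(6.93×10^-8/10⁻¹²) = 10·log₁₀(6.93×10^4).
L = 10·(0.8407 + 4) = 48.41 dB.

48.4 dB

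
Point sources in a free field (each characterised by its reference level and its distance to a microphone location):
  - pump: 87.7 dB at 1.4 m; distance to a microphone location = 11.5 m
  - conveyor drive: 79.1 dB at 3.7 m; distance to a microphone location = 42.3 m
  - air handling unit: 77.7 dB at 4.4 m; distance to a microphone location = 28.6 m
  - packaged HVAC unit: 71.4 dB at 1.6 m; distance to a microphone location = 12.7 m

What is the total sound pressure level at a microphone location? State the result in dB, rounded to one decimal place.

70.4 dB

Apply inverse-square spreading to bring every level to the receiver, then sum 10^(L/10).
pump: 87.7 − 20·log₁₀(11.5/1.4) = 87.7 − 18.29 = 69.41 dB.
conveyor drive: 79.1 − 20·log₁₀(42.3/3.7) = 79.1 − 21.16 = 57.94 dB.
air handling unit: 77.7 − 20·log₁₀(28.6/4.4) = 77.7 − 16.26 = 61.44 dB.
packaged HVAC unit: 71.4 − 20·log₁₀(12.7/1.6) = 71.4 − 17.99 = 53.41 dB.
Σ 10^(L/10) = 1.096e+07 → L_total = 10·log₁₀(1.096e+07) = 70.40 dB.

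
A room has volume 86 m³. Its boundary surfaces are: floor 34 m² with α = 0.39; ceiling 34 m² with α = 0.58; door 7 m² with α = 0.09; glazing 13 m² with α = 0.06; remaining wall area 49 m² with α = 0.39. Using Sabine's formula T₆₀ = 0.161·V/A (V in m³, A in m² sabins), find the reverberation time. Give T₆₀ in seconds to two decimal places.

Total absorption A = 34·0.39 + 34·0.58 + 7·0.09 + 13·0.06 + 49·0.39 = 53.50 m² sabins.
T₆₀ = 0.161·V/A = 0.161·86/53.50 = 0.259 s.

0.26 s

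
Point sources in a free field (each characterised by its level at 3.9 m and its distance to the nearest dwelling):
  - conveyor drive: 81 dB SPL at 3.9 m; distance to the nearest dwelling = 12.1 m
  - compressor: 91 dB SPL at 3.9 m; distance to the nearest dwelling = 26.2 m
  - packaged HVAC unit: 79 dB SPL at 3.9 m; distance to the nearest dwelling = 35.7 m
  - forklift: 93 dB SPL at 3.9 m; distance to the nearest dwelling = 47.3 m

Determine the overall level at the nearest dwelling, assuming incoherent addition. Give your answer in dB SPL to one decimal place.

Apply inverse-square spreading to bring every level to the receiver, then sum 10^(L/10).
conveyor drive: 81 − 20·log₁₀(12.1/3.9) = 81 − 9.83 = 71.17 dB SPL.
compressor: 91 − 20·log₁₀(26.2/3.9) = 91 − 16.54 = 74.46 dB SPL.
packaged HVAC unit: 79 − 20·log₁₀(35.7/3.9) = 79 − 19.23 = 59.77 dB SPL.
forklift: 93 − 20·log₁₀(47.3/3.9) = 93 − 21.68 = 71.32 dB SPL.
Σ 10^(L/10) = 5.549e+07 → L_total = 10·log₁₀(5.549e+07) = 77.44 dB SPL.

77.4 dB SPL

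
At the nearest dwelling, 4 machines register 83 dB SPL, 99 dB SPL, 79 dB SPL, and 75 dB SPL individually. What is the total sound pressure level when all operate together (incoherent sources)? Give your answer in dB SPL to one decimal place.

For uncorrelated sources the intensities add, so convert each level to linear form, sum, and take 10·log₁₀ of the total.
Σ 10^(L/10) = 10^(83/10) + 10^(99/10) + 10^(79/10) + 10^(75/10) = 8.254e+09.
L_total = 10·log₁₀(8.254e+09) = 99.17 dB SPL.

99.2 dB SPL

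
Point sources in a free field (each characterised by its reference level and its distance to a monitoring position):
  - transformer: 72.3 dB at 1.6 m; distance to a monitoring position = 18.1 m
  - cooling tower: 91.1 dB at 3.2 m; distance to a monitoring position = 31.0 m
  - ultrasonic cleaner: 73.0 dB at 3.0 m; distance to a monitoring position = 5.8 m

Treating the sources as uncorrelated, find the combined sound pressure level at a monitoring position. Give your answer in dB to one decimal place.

First find each source's level at the receiver (point-source: −20·log₁₀(r/r_ref)), then combine on an intensity basis.
transformer: 72.3 − 20·log₁₀(18.1/1.6) = 72.3 − 21.07 = 51.23 dB.
cooling tower: 91.1 − 20·log₁₀(31.0/3.2) = 91.1 − 19.72 = 71.38 dB.
ultrasonic cleaner: 73.0 − 20·log₁₀(5.8/3.0) = 73.0 − 5.73 = 67.27 dB.
Σ 10^(L/10) = 1.920e+07 → L_total = 10·log₁₀(1.920e+07) = 72.83 dB.

72.8 dB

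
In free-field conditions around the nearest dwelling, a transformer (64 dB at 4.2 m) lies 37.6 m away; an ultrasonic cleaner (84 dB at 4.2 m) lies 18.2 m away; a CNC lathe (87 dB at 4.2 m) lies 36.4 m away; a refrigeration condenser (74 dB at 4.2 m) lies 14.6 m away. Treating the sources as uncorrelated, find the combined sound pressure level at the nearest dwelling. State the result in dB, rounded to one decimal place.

73.5 dB

Apply inverse-square spreading to bring every level to the receiver, then sum 10^(L/10).
transformer: 64 − 20·log₁₀(37.6/4.2) = 64 − 19.04 = 44.96 dB.
ultrasonic cleaner: 84 − 20·log₁₀(18.2/4.2) = 84 − 12.74 = 71.26 dB.
CNC lathe: 87 − 20·log₁₀(36.4/4.2) = 87 − 18.76 = 68.24 dB.
refrigeration condenser: 74 − 20·log₁₀(14.6/4.2) = 74 − 10.82 = 63.18 dB.
Σ 10^(L/10) = 2.216e+07 → L_total = 10·log₁₀(2.216e+07) = 73.46 dB.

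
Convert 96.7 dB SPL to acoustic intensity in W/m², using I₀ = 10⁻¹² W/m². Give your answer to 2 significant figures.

I/I₀ = 10^(96.7/10) = 4.677e+09, so I = 4.677e+09 × 10⁻¹² W/m².

0.0047 W/m²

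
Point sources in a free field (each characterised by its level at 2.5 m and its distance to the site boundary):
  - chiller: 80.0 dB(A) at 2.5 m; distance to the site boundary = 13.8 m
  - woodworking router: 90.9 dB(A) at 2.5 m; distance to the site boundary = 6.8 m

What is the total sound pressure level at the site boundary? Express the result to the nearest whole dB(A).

Propagate each source to the receiver with L = L_ref − 20·log₁₀(r/r_ref), then add intensities.
chiller: 80.0 − 20·log₁₀(13.8/2.5) = 80.0 − 14.84 = 65.16 dB(A).
woodworking router: 90.9 − 20·log₁₀(6.8/2.5) = 90.9 − 8.69 = 82.21 dB(A).
Σ 10^(L/10) = 1.696e+08 → L_total = 10·log₁₀(1.696e+08) = 82.29 dB(A).

82 dB(A)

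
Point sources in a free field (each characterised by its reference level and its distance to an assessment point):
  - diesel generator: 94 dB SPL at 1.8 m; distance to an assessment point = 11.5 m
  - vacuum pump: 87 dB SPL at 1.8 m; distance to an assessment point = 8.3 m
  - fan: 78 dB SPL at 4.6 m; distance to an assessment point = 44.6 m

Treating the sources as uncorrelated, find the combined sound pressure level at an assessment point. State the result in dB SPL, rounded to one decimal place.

Propagate each source to the receiver with L = L_ref − 20·log₁₀(r/r_ref), then add intensities.
diesel generator: 94 − 20·log₁₀(11.5/1.8) = 94 − 16.11 = 77.89 dB SPL.
vacuum pump: 87 − 20·log₁₀(8.3/1.8) = 87 − 13.28 = 73.72 dB SPL.
fan: 78 − 20·log₁₀(44.6/4.6) = 78 − 19.73 = 58.27 dB SPL.
Σ 10^(L/10) = 8.578e+07 → L_total = 10·log₁₀(8.578e+07) = 79.33 dB SPL.

79.3 dB SPL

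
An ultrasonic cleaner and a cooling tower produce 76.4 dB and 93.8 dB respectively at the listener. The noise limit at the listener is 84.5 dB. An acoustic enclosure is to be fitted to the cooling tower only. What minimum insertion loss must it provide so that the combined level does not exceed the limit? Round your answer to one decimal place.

The untreated sources together contribute 10^(76.4/10) = 4.365e+07, i.e. 76.40 dB.
To meet 84.5 dB overall, the treated cooling tower may contribute at most 10^(84.5/10) − 4.365e+07 = 2.382e+08, i.e. 83.77 dB.
Required insertion loss = 93.8 − 83.77 = 10.03 dB.

10.0 dB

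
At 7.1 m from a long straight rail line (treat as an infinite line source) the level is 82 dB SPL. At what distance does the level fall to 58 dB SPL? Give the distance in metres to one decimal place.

1783.4 m

For a line source L₁ − L₂ = 10·log₁₀(r₂/r₁), so r₂ = r₁·10^((L₁−L₂)/10).
r₂ = 7.1·10^((82−58)/10) = 7.1·10^(24.0/10) = 1783.44 m.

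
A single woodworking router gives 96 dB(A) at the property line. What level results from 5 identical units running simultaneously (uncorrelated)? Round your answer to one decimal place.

103.0 dB(A)

L_total = L₁ + 10·log₁₀ N for N identical incoherent sources.
L_total = 96 + 10·log₁₀(5) = 96 + 6.990 = 102.99 dB(A).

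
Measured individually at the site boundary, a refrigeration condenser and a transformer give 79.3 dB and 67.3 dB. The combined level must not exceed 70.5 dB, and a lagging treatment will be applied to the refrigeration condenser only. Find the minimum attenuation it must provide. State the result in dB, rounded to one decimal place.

Fixed contribution from the other source: Σ 10^(L/10) = 10^(67.3/10) = 5.370e+06 (67.30 dB).
To meet 70.5 dB overall, the treated refrigeration condenser may contribute at most 10^(70.5/10) − 5.370e+06 = 5.850e+06, i.e. 67.67 dB.
Required insertion loss = 79.3 − 67.67 = 11.63 dB.

11.6 dB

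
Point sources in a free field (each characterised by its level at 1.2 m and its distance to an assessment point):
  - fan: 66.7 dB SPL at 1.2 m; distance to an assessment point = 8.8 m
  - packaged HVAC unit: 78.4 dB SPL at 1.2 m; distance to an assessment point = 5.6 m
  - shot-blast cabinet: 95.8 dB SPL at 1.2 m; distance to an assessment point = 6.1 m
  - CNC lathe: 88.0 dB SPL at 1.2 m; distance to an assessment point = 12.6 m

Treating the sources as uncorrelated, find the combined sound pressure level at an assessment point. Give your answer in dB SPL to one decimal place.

81.9 dB SPL

Propagate each source to the receiver with L = L_ref − 20·log₁₀(r/r_ref), then add intensities.
fan: 66.7 − 20·log₁₀(8.8/1.2) = 66.7 − 17.31 = 49.39 dB SPL.
packaged HVAC unit: 78.4 − 20·log₁₀(5.6/1.2) = 78.4 − 13.38 = 65.02 dB SPL.
shot-blast cabinet: 95.8 − 20·log₁₀(6.1/1.2) = 95.8 − 14.12 = 81.68 dB SPL.
CNC lathe: 88.0 − 20·log₁₀(12.6/1.2) = 88.0 − 20.42 = 67.58 dB SPL.
Σ 10^(L/10) = 1.561e+08 → L_total = 10·log₁₀(1.561e+08) = 81.93 dB SPL.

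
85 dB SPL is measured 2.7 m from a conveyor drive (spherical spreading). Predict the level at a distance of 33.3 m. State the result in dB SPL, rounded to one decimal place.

For a point source, L₂ = L₁ − 20·log₁₀(r₂/r₁).
L₂ = 85 − 20·log₁₀(33.3/2.7) = 85 − 21.822 = 63.18 dB SPL.

63.2 dB SPL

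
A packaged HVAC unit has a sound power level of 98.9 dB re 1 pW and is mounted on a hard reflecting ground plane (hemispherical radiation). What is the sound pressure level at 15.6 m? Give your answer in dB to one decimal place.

L_p = L_w − 10·log₁₀(2π·r²) with r = 15.6 m.
2π·r² = 1529 m², 10·log₁₀ of that is 31.844 dB.
L_p = 98.9 − 31.844 = 67.06 dB.

67.1 dB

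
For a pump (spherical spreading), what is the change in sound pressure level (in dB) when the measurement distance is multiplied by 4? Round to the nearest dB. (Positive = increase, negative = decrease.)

-12 dB

Point-source spreading: ΔL = −20·log₁₀(r₂/r₁).
ΔL = −20·log₁₀(4) = -12.04 dB.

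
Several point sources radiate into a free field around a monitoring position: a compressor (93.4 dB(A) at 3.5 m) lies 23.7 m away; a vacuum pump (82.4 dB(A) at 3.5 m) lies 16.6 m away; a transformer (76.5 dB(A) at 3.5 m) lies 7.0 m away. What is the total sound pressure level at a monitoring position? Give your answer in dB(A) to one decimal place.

First find each source's level at the receiver (point-source: −20·log₁₀(r/r_ref)), then combine on an intensity basis.
compressor: 93.4 − 20·log₁₀(23.7/3.5) = 93.4 − 16.61 = 76.79 dB(A).
vacuum pump: 82.4 − 20·log₁₀(16.6/3.5) = 82.4 − 13.52 = 68.88 dB(A).
transformer: 76.5 − 20·log₁₀(7.0/3.5) = 76.5 − 6.02 = 70.48 dB(A).
Σ 10^(L/10) = 6.661e+07 → L_total = 10·log₁₀(6.661e+07) = 78.24 dB(A).

78.2 dB(A)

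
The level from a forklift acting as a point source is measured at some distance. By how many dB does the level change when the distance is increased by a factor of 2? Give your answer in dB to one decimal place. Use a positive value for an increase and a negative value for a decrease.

With spherical spreading the level changes by −20·log₁₀(r₂/r₁).
ΔL = −20·log₁₀(2) = -6.02 dB.

-6.0 dB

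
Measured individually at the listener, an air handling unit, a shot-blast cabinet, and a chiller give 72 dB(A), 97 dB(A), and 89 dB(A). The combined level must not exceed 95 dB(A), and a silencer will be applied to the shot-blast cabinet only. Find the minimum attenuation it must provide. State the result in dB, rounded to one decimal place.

Fixed contribution from the other sources: Σ 10^(L/10) = 10^(72/10) + 10^(89/10) = 8.102e+08 (89.09 dB(A)).
To meet 95 dB(A) overall, the treated shot-blast cabinet may contribute at most 10^(95/10) − 8.102e+08 = 2.352e+09, i.e. 93.71 dB(A).
So the shot-blast cabinet must be reduced from 97 to 93.71 dB(A): IL = 3.29 dB.

3.3 dB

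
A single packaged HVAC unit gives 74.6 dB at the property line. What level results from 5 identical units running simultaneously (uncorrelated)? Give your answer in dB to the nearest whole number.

L_total = L₁ + 10·log₁₀ N for N identical incoherent sources.
L_total = 74.6 + 10·log₁₀(5) = 74.6 + 6.990 = 81.59 dB.

82 dB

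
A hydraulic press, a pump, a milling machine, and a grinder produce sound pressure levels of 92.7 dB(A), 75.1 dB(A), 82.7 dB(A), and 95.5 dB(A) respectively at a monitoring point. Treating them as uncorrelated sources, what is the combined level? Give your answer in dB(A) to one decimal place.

97.5 dB(A)

Incoherent sources combine by intensity addition: L_total = 10·log₁₀(Σ 10^(L_i/10)).
Σ 10^(L/10) = 10^(92.7/10) + 10^(75.1/10) + 10^(82.7/10) + 10^(95.5/10) = 5.629e+09.
L_total = 10·log₁₀(5.629e+09) = 97.50 dB(A).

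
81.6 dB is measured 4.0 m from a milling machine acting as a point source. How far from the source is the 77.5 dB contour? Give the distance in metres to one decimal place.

6.4 m

For a point source L₁ − L₂ = 20·log₁₀(r₂/r₁), so r₂ = r₁·10^((L₁−L₂)/20).
r₂ = 4.0·10^((81.6−77.5)/20) = 4.0·10^(4.1/20) = 6.41 m.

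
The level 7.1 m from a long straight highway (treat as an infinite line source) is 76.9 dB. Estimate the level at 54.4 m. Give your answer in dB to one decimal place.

68.1 dB

For a line source, L₂ = L₁ − 10·log₁₀(r₂/r₁).
L₂ = 76.9 − 10·log₁₀(54.4/7.1) = 76.9 − 8.843 = 68.06 dB.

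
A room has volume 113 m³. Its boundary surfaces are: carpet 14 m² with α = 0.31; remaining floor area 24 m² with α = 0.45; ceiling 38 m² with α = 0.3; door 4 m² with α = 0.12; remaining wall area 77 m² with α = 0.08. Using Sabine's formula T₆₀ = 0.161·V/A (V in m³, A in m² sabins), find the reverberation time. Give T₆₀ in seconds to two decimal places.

A = Σ Sᵢαᵢ = 14·0.31 + 24·0.45 + 38·0.3 + 4·0.12 + 77·0.08 = 33.18 m².
T₆₀ = 0.161 × 113 / 33.18 = 0.548 s.

0.55 s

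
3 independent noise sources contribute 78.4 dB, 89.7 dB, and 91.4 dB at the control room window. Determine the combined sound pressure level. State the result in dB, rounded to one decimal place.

For uncorrelated sources the intensities add, so convert each level to linear form, sum, and take 10·log₁₀ of the total.
Σ 10^(L/10) = 10^(78.4/10) + 10^(89.7/10) + 10^(91.4/10) = 2.383e+09.
L_total = 10·log₁₀(2.383e+09) = 93.77 dB.

93.8 dB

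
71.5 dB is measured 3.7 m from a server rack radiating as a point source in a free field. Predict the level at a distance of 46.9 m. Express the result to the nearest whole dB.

49 dB

For a point source, L₂ = L₁ − 20·log₁₀(r₂/r₁).
L₂ = 71.5 − 20·log₁₀(46.9/3.7) = 71.5 − 22.059 = 49.44 dB.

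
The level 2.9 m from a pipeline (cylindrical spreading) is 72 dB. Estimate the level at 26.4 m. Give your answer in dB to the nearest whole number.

62 dB

Cylindrical spreading from a line source gives a 10·log₁₀(r₂/r₁) drop.
L₂ = 72 − 10·log₁₀(26.4/2.9) = 72 − 9.592 = 62.41 dB.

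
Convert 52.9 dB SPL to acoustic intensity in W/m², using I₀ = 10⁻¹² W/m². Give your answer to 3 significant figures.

1.95e-07 W/m²

L = 10·log₁₀(I/I₀) ⇒ I = I₀·10^(L/10) = 10⁻¹² × 10^5.29.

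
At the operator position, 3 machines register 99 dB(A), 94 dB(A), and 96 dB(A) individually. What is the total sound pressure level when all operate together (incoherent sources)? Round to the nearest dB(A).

For uncorrelated sources the intensities add, so convert each level to linear form, sum, and take 10·log₁₀ of the total.
Σ 10^(L/10) = 10^(99/10) + 10^(94/10) + 10^(96/10) = 1.444e+10.
L_total = 10·log₁₀(1.444e+10) = 101.59 dB(A).

102 dB(A)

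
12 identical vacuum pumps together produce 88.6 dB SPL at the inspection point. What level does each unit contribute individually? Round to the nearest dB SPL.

For N identical incoherent sources L_total = L₁ + 10·log₁₀ N, so L₁ = 88.6 − 10·log₁₀(12) = 88.6 − 10.792.

78 dB SPL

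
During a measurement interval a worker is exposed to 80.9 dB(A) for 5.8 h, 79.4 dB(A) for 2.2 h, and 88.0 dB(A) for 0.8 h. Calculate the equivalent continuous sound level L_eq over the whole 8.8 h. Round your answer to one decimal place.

82.0 dB(A)

L_eq = 10·log₁₀[(1/T)·Σ tᵢ·10^(Lᵢ/10)] with T = 8.8 h.
Σ tᵢ·10^(Lᵢ/10) = 5.8·10^(80.9/10) + 2.2·10^(79.4/10) + 0.8·10^(88.0/10) = 1.410e+09.
L_eq = 10·log₁₀(1.410e+09/8.8) = 82.05 dB(A).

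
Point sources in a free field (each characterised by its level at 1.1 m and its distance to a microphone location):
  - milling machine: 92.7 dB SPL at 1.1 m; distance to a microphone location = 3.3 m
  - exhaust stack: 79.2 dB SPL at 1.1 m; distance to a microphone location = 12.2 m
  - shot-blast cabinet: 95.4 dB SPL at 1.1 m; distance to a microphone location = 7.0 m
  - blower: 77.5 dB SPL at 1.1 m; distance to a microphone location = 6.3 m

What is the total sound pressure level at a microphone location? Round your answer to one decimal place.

Apply inverse-square spreading to bring every level to the receiver, then sum 10^(L/10).
milling machine: 92.7 − 20·log₁₀(3.3/1.1) = 92.7 − 9.54 = 83.16 dB SPL.
exhaust stack: 79.2 − 20·log₁₀(12.2/1.1) = 79.2 − 20.90 = 58.30 dB SPL.
shot-blast cabinet: 95.4 − 20·log₁₀(7.0/1.1) = 95.4 − 16.07 = 79.33 dB SPL.
blower: 77.5 − 20·log₁₀(6.3/1.1) = 77.5 − 15.16 = 62.34 dB SPL.
Σ 10^(L/10) = 2.949e+08 → L_total = 10·log₁₀(2.949e+08) = 84.70 dB SPL.

84.7 dB SPL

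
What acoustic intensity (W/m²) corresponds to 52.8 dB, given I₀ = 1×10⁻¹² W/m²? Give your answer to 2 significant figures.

I = I₀·10^(L/10) = 10⁻¹² × 10^(52.8/10) = 10^(-6.720).

1.9e-07 W/m²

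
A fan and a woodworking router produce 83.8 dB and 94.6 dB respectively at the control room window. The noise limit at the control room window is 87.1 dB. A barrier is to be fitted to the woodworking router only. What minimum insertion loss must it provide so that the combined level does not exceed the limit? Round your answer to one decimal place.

The untreated sources together contribute 10^(83.8/10) = 2.399e+08, i.e. 83.80 dB.
To meet 87.1 dB overall, the treated woodworking router may contribute at most 10^(87.1/10) − 2.399e+08 = 2.730e+08, i.e. 84.36 dB.
Required insertion loss = 94.6 − 84.36 = 10.24 dB.

10.2 dB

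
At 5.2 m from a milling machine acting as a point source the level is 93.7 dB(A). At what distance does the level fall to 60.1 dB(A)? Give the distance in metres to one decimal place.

Point-source spreading drops the level by 20·log₁₀(r₂/r₁); inverting, r₂/r₁ = 10^(ΔL/20).
r₂ = 5.2·10^((93.7−60.1)/20) = 5.2·10^(33.6/20) = 248.89 m.

248.9 m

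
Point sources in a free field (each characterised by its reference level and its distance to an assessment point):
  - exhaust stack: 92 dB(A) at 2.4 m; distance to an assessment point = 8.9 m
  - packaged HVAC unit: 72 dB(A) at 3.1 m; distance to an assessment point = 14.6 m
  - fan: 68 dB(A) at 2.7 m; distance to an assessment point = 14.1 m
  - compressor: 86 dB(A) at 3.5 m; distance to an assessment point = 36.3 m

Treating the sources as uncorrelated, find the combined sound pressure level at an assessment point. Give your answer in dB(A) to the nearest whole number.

Apply inverse-square spreading to bring every level to the receiver, then sum 10^(L/10).
exhaust stack: 92 − 20·log₁₀(8.9/2.4) = 92 − 11.38 = 80.62 dB(A).
packaged HVAC unit: 72 − 20·log₁₀(14.6/3.1) = 72 − 13.46 = 58.54 dB(A).
fan: 68 − 20·log₁₀(14.1/2.7) = 68 − 14.36 = 53.64 dB(A).
compressor: 86 − 20·log₁₀(36.3/3.5) = 86 − 20.32 = 65.68 dB(A).
Σ 10^(L/10) = 1.199e+08 → L_total = 10·log₁₀(1.199e+08) = 80.79 dB(A).

81 dB(A)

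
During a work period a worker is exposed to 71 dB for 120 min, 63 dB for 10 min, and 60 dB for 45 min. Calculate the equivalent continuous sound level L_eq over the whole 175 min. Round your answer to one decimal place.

69.5 dB

The energy average is taken in the linear domain: L_eq = 10·log₁₀[(Σ tᵢ·10^(Lᵢ/10))/T], T = 175 min.
Σ tᵢ·10^(Lᵢ/10) = 120·10^(71/10) + 10·10^(63/10) + 45·10^(60/10) = 1.576e+09.
L_eq = 10·log₁₀(1.576e+09/175) = 69.54 dB.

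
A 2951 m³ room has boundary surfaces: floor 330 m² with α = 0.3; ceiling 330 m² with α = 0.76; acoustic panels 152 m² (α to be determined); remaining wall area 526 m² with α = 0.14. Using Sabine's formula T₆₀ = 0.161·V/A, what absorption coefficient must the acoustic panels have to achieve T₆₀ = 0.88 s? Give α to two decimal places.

0.77

A = 0.161·V/T₆₀ = 0.161·2951/0.88 = 539.90 m² sabins.
Absorption from the other surfaces = 330·0.3 + 330·0.76 + 526·0.14 = 423.44 m², so the acoustic panels must supply 116.46 m² over 152 m².
α = 116.46/152 = 0.766.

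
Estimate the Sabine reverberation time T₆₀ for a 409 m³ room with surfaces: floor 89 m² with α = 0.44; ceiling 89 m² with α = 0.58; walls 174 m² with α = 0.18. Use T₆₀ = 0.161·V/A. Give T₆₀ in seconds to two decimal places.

A = Σ Sᵢαᵢ = 89·0.44 + 89·0.58 + 174·0.18 = 122.10 m².
T₆₀ = 0.161 × 409 / 122.10 = 0.539 s.

0.54 s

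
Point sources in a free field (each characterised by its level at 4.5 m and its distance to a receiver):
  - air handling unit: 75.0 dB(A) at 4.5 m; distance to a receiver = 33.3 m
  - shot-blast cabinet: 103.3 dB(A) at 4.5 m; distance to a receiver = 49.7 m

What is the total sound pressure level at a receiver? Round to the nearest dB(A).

82 dB(A)

Propagate each source to the receiver with L = L_ref − 20·log₁₀(r/r_ref), then add intensities.
air handling unit: 75.0 − 20·log₁₀(33.3/4.5) = 75.0 − 17.38 = 57.62 dB(A).
shot-blast cabinet: 103.3 − 20·log₁₀(49.7/4.5) = 103.3 − 20.86 = 82.44 dB(A).
Σ 10^(L/10) = 1.758e+08 → L_total = 10·log₁₀(1.758e+08) = 82.45 dB(A).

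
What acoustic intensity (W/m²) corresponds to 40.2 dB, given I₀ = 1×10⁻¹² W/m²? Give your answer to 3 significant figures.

1.05e-08 W/m²

I = I₀·10^(L/10) = 10⁻¹² × 10^(40.2/10) = 10^(-7.980).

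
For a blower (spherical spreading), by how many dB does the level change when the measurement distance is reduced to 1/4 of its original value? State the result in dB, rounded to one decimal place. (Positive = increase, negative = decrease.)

A point source loses 6 dB per doubling of distance; generally ΔL = −20·log₁₀(r₂/r₁).
ΔL = −20·log₁₀(0.25) = +12.04 dB.

+12.0 dB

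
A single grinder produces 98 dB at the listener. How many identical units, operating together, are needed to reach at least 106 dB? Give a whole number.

Need L₁ + 10·log₁₀ N ≥ 106, i.e. log₁₀ N ≥ 0.80.
N ≥ 10^(8.0/10) = 6.310, so N = 7.

7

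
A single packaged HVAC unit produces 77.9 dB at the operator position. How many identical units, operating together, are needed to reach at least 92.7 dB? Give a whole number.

The shortfall is 92.7 − 77.9 = 14.8 dB, and N units add 10·log₁₀ N, so need 10·log₁₀ N ≥ 14.8.
N ≥ 10^(14.8/10) = 30.200, so N = 31.

31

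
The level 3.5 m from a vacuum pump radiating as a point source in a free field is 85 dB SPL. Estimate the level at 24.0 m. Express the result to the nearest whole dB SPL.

68 dB SPL

For a point source, L₂ = L₁ − 20·log₁₀(r₂/r₁).
L₂ = 85 − 20·log₁₀(24.0/3.5) = 85 − 16.723 = 68.28 dB SPL.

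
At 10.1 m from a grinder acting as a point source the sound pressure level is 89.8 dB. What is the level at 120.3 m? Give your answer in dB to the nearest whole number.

68 dB

For a point source, L₂ = L₁ − 20·log₁₀(r₂/r₁).
L₂ = 89.8 − 20·log₁₀(120.3/10.1) = 89.8 − 21.519 = 68.28 dB.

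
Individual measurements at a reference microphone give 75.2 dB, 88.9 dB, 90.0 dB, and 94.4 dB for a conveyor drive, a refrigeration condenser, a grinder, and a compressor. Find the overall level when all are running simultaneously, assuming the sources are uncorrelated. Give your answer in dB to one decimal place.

96.6 dB

For uncorrelated sources the intensities add, so convert each level to linear form, sum, and take 10·log₁₀ of the total.
Σ 10^(L/10) = 10^(75.2/10) + 10^(88.9/10) + 10^(90.0/10) + 10^(94.4/10) = 4.564e+09.
L_total = 10·log₁₀(4.564e+09) = 96.59 dB.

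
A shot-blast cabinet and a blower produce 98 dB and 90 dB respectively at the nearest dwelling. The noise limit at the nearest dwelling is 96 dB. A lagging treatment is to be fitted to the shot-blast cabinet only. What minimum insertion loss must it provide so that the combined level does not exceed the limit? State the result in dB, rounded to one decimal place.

3.3 dB

Everything except the shot-blast cabinet sums to 10^(90/10) = 1.000e+09 in linear terms, 90.00 dB.
To meet 96 dB overall, the treated shot-blast cabinet may contribute at most 10^(96/10) − 1.000e+09 = 2.981e+09, i.e. 94.74 dB.
Required insertion loss = 98 − 94.74 = 3.26 dB.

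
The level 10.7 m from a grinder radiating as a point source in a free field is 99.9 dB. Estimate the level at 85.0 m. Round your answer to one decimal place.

Spherical spreading from a point source gives a 20·log₁₀(r₂/r₁) drop.
L₂ = 99.9 − 20·log₁₀(85.0/10.7) = 99.9 − 18.001 = 81.90 dB.

81.9 dB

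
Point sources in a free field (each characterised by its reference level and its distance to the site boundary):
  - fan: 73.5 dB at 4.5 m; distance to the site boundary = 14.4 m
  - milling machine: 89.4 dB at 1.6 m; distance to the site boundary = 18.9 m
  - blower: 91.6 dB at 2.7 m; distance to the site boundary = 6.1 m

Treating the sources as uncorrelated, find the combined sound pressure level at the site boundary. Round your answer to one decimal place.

84.6 dB

First find each source's level at the receiver (point-source: −20·log₁₀(r/r_ref)), then combine on an intensity basis.
fan: 73.5 − 20·log₁₀(14.4/4.5) = 73.5 − 10.10 = 63.40 dB.
milling machine: 89.4 − 20·log₁₀(18.9/1.6) = 89.4 − 21.45 = 67.95 dB.
blower: 91.6 − 20·log₁₀(6.1/2.7) = 91.6 − 7.08 = 84.52 dB.
Σ 10^(L/10) = 2.916e+08 → L_total = 10·log₁₀(2.916e+08) = 84.65 dB.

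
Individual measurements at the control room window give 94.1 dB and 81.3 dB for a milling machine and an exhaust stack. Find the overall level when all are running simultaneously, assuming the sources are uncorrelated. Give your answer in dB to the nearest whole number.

94 dB

For uncorrelated sources the intensities add, so convert each level to linear form, sum, and take 10·log₁₀ of the total.
Σ 10^(L/10) = 10^(94.1/10) + 10^(81.3/10) = 2.705e+09.
L_total = 10·log₁₀(2.705e+09) = 94.32 dB.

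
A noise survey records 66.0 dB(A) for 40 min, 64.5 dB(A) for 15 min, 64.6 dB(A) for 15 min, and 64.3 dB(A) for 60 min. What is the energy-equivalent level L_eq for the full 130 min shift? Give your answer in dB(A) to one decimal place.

L_eq = 10·log₁₀[(1/T)·Σ tᵢ·10^(Lᵢ/10)] with T = 130 min.
Σ tᵢ·10^(Lᵢ/10) = 40·10^(66.0/10) + 15·10^(64.5/10) + 15·10^(64.6/10) + 60·10^(64.3/10) = 4.063e+08.
L_eq = 10·log₁₀(4.063e+08/130) = 64.95 dB(A).

64.9 dB(A)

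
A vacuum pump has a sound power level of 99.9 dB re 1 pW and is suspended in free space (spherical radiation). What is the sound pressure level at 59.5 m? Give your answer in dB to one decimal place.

Free-field spherical radiation: L_p = L_w − 10·log₁₀(4π·r²), r = 59.5 m.
4π·r² = 4.449e+04 m², 10·log₁₀ of that is 46.482 dB.
L_p = 99.9 − 46.482 = 53.42 dB.

53.4 dB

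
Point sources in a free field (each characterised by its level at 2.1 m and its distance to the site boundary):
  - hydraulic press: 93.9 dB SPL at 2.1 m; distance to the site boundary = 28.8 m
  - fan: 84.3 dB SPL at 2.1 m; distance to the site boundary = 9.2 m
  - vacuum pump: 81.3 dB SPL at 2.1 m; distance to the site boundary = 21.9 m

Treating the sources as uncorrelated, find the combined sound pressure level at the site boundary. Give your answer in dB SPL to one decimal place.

74.5 dB SPL

Apply inverse-square spreading to bring every level to the receiver, then sum 10^(L/10).
hydraulic press: 93.9 − 20·log₁₀(28.8/2.1) = 93.9 − 22.74 = 71.16 dB SPL.
fan: 84.3 − 20·log₁₀(9.2/2.1) = 84.3 − 12.83 = 71.47 dB SPL.
vacuum pump: 81.3 − 20·log₁₀(21.9/2.1) = 81.3 − 20.36 = 60.94 dB SPL.
Σ 10^(L/10) = 2.832e+07 → L_total = 10·log₁₀(2.832e+07) = 74.52 dB SPL.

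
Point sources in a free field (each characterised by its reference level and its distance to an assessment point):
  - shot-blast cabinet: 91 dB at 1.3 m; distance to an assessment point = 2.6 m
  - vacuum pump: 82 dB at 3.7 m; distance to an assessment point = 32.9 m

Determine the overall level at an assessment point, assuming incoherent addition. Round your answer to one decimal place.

85.0 dB

Apply inverse-square spreading to bring every level to the receiver, then sum 10^(L/10).
shot-blast cabinet: 91 − 20·log₁₀(2.6/1.3) = 91 − 6.02 = 84.98 dB.
vacuum pump: 82 − 20·log₁₀(32.9/3.7) = 82 − 18.98 = 63.02 dB.
Σ 10^(L/10) = 3.167e+08 → L_total = 10·log₁₀(3.167e+08) = 85.01 dB.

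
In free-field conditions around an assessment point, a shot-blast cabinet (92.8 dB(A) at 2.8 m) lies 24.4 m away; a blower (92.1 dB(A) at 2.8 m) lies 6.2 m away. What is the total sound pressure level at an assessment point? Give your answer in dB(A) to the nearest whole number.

Apply inverse-square spreading to bring every level to the receiver, then sum 10^(L/10).
shot-blast cabinet: 92.8 − 20·log₁₀(24.4/2.8) = 92.8 − 18.80 = 74.00 dB(A).
blower: 92.1 − 20·log₁₀(6.2/2.8) = 92.1 − 6.90 = 85.20 dB(A).
Σ 10^(L/10) = 3.559e+08 → L_total = 10·log₁₀(3.559e+08) = 85.51 dB(A).

86 dB(A)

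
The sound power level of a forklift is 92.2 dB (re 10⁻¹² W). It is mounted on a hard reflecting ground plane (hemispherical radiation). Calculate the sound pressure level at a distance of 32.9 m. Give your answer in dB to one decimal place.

L_p = L_w − 10·log₁₀(2π·r²) with r = 32.9 m.
2π·r² = 6801 m², 10·log₁₀ of that is 38.326 dB.
L_p = 92.2 − 38.326 = 53.87 dB.

53.9 dB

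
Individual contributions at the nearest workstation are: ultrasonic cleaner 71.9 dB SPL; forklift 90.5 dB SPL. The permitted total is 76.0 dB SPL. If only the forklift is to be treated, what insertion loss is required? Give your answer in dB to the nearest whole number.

Fixed contribution from the other source: Σ 10^(L/10) = 10^(71.9/10) = 1.549e+07 (71.90 dB SPL).
The limit corresponds to 10^(76.0/10) = 3.981e+07; subtracting the fixed part leaves 2.432e+07 for the forklift, i.e. 73.86 dB SPL.
Required insertion loss = 90.5 − 73.86 = 16.64 dB.

17 dB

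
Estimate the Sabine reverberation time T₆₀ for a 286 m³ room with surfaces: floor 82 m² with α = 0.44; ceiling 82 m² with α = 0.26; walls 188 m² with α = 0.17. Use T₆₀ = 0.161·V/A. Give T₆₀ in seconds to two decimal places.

Summing Sᵢαᵢ: 82·0.44 + 82·0.26 + 188·0.17 = 89.36 m².
T₆₀ = 0.161 × 286 / 89.36 = 0.515 s.

0.52 s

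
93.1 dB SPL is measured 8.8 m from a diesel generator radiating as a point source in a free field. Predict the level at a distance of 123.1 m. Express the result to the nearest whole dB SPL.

Point-source attenuation: ΔL = 20·log₁₀(r₂/r₁) = 20·log₁₀(123.1/8.8) = 22.916 dB.
L₂ = 93.1 − 20·log₁₀(123.1/8.8) = 93.1 − 22.916 = 70.18 dB SPL.

70 dB SPL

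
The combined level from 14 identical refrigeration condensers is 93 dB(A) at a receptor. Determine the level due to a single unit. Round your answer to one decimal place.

81.5 dB(A)

For N identical incoherent sources L_total = L₁ + 10·log₁₀ N, so L₁ = 93 − 10·log₁₀(14) = 93 − 11.461.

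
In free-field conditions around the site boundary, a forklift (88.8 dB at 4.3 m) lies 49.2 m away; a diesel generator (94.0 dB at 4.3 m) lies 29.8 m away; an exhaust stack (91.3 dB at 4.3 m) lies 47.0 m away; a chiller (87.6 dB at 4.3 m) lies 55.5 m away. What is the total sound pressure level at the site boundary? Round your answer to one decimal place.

Apply inverse-square spreading to bring every level to the receiver, then sum 10^(L/10).
forklift: 88.8 − 20·log₁₀(49.2/4.3) = 88.8 − 21.17 = 67.63 dB.
diesel generator: 94.0 − 20·log₁₀(29.8/4.3) = 94.0 − 16.81 = 77.19 dB.
exhaust stack: 91.3 − 20·log₁₀(47.0/4.3) = 91.3 − 20.77 = 70.53 dB.
chiller: 87.6 − 20·log₁₀(55.5/4.3) = 87.6 − 22.22 = 65.38 dB.
Σ 10^(L/10) = 7.284e+07 → L_total = 10·log₁₀(7.284e+07) = 78.62 dB.

78.6 dB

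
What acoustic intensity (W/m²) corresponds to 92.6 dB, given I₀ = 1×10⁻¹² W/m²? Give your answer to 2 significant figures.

0.0018 W/m²

I/I₀ = 10^(92.6/10) = 1.82e+09, so I = 1.82e+09 × 10⁻¹² W/m².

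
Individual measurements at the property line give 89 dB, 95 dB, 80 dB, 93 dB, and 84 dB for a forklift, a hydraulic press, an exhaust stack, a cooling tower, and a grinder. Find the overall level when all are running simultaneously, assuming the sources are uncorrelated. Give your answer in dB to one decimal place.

For uncorrelated sources the intensities add, so convert each level to linear form, sum, and take 10·log₁₀ of the total.
Σ 10^(L/10) = 10^(89/10) + 10^(95/10) + 10^(80/10) + 10^(93/10) + 10^(84/10) = 6.303e+09.
L_total = 10·log₁₀(6.303e+09) = 98.00 dB.

98.0 dB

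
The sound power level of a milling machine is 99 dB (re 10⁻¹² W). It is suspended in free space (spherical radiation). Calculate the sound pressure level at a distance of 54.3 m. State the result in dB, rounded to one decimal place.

53.3 dB

Free-field spherical radiation: L_p = L_w − 10·log₁₀(4π·r²), r = 54.3 m.
4π·r² = 3.705e+04 m², 10·log₁₀ of that is 45.688 dB.
L_p = 99 − 45.688 = 53.31 dB.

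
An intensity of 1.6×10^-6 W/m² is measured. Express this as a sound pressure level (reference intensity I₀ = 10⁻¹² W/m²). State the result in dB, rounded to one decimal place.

62.0 dB

Dividing by I₀ shifts the exponent by 12: I/I₀ = 1.6×10^6.
L = 10·(0.2041 + 6) = 62.04 dB.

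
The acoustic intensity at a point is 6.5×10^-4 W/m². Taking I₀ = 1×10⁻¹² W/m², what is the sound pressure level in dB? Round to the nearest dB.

L = 10·log₁₀(I/I₀) = 10·log₁₀(6.5×10^-4/10⁻¹²) = 10·log₁₀(6.5×10^8).
L = 10·(0.8129 + 8) = 88.13 dB.

88 dB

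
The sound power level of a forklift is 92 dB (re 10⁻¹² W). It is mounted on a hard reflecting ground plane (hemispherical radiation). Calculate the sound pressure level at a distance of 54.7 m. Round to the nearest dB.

L_p = L_w − 10·log₁₀(2π·r²) with r = 54.7 m.
2π·r² = 1.88e+04 m², 10·log₁₀ of that is 42.742 dB.
L_p = 92 − 42.742 = 49.26 dB.

49 dB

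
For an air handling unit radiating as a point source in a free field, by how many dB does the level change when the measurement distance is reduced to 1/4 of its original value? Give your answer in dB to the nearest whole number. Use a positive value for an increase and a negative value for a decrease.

+12 dB

Point-source spreading: ΔL = −20·log₁₀(r₂/r₁).
ΔL = −20·log₁₀(0.25) = +12.04 dB.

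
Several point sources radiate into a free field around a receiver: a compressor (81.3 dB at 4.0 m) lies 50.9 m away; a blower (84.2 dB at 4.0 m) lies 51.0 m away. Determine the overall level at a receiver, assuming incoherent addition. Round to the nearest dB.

64 dB

First find each source's level at the receiver (point-source: −20·log₁₀(r/r_ref)), then combine on an intensity basis.
compressor: 81.3 − 20·log₁₀(50.9/4.0) = 81.3 − 22.09 = 59.21 dB.
blower: 84.2 − 20·log₁₀(51.0/4.0) = 84.2 − 22.11 = 62.09 dB.
Σ 10^(L/10) = 2.451e+06 → L_total = 10·log₁₀(2.451e+06) = 63.89 dB.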